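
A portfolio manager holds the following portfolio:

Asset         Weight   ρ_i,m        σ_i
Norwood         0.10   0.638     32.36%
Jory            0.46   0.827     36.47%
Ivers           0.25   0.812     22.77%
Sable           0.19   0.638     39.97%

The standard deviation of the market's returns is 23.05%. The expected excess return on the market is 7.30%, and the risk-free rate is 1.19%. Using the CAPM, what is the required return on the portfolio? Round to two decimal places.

9.24%

β_Norwood = 0.638 × 32.36% / 23.05% = 0.8957
β_Jory = 0.827 × 36.47% / 23.05% = 1.3085
β_Ivers = 0.812 × 22.77% / 23.05% = 0.8021
β_Sable = 0.638 × 39.97% / 23.05% = 1.1063
β_P = Σ w_i β_i = 0.10×0.8957 + 0.46×1.3085 + 0.25×0.8021 + 0.19×1.1063 = 1.1022
E(R_P) = R_f + β_P × MRP = 1.19% + 1.1022 × 7.30% = 9.24%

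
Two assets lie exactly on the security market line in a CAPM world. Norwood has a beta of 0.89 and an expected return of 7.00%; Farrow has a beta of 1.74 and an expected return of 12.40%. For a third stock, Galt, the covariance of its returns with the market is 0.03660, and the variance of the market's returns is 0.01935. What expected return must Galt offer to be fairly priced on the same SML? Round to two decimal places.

MRP = (12.40% − 7.00%) / (1.74 − 0.89) = 6.3529%
R_f = 7.00% − 0.89 × 6.3529% = 1.3459%
β_Galt = Cov / Var(R_m) = 0.03660 / 0.01935 = 1.8915
E(R_Galt) = R_f + β × MRP = 1.3459% + 1.8915 × 6.3529% = 13.36%

13.36%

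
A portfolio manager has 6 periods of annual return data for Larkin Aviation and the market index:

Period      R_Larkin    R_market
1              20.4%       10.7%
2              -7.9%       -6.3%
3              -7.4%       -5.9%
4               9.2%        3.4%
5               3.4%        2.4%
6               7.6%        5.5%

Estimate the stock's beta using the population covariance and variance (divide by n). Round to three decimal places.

1.594

Mean R_i = (20.4 − 7.9 − 7.4 + 9.2 + 3.4 + 7.6) / 6 = 4.2167%
Mean R_m = (10.7 − 6.3 − 5.9 + 3.4 + 2.4 + 5.5) / 6 = 1.6333%
Σ(R_i − R̄_i)(R_m − R̄_m) = 351.6267  ⇒  Cov = 351.6267 / 6 = 58.6045
Σ(R_m − R̄_m)² = 220.5533  ⇒  Var(R_m) = 220.5533 / 6 = 36.7589
β = Cov / Var(R_m) = 58.6045 / 36.7589 = 1.5943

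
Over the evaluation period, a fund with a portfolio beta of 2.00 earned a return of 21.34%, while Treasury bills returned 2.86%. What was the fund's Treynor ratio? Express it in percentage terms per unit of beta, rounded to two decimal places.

Treynor = (R_P − R_f) / β_P = (21.34% − 2.86%) / 2.0000 = 18.48% / 2.0000 = 9.24%

9.24%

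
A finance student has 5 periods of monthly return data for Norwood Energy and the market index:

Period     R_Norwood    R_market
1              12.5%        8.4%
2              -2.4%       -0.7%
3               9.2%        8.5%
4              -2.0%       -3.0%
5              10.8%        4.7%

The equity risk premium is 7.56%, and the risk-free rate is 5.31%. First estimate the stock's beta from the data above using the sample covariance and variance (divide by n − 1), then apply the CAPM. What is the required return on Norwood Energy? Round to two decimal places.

14.98%

Mean R_i = (12.5 − 2.4 + 9.2 − 2.0 + 10.8) / 5 = 5.6200%
Mean R_m = (8.4 − 0.7 + 8.5 − 3.0 + 4.7) / 5 = 3.5800%
Σ(R_i − R̄_i)(R_m − R̄_m) = 141.0420  ⇒  Cov = 141.0420 / 4 = 35.2605
Σ(R_m − R̄_m)² = 110.3080  ⇒  Var(R_m) = 110.3080 / 4 = 27.5770
β = Cov / Var(R_m) = 35.2605 / 27.5770 = 1.2786
E(R) = R_f + β × MRP = 5.31% + 1.2786 × 7.56% = 14.98%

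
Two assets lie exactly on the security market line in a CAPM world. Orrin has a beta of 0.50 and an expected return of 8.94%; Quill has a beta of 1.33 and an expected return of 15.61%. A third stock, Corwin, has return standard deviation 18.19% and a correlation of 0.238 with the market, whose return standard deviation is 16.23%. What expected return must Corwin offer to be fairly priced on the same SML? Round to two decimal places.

MRP = (15.61% − 8.94%) / (1.33 − 0.50) = 8.0361%
R_f = 8.94% − 0.50 × 8.0361% = 4.9220%
β_Corwin = ρ·σ_i/σ_m = 0.238 × 18.19 / 16.23 = 0.2667
E(R_Corwin) = R_f + β × MRP = 4.9220% + 0.2667 × 8.0361% = 7.07%

7.07%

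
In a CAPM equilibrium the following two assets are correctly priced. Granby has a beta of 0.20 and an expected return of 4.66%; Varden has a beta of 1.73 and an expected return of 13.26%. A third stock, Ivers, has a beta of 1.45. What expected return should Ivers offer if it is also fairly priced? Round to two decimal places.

11.69%

MRP (SML slope) = (13.26% − 4.66%) / (1.73 − 0.20) = 8.60% / 1.53 = 5.6209%
R_f (intercept) = 4.66% − 0.20 × 5.6209% = 3.5358%
E(R_Ivers) = R_f + β × MRP = 3.5358% + 1.45 × 5.6209% = 11.69%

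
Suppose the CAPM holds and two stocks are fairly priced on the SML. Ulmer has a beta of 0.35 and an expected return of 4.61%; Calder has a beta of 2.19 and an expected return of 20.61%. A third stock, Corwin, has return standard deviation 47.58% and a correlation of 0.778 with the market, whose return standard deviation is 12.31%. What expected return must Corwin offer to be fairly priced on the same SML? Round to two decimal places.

27.72%

MRP = (20.61% − 4.61%) / (2.19 − 0.35) = 8.6957%
R_f = 4.61% − 0.35 × 8.6957% = 1.5665%
β_Corwin = ρ·σ_i/σ_m = 0.778 × 47.58 / 12.31 = 3.0071
E(R_Corwin) = R_f + β × MRP = 1.5665% + 3.0071 × 8.6957% = 27.72%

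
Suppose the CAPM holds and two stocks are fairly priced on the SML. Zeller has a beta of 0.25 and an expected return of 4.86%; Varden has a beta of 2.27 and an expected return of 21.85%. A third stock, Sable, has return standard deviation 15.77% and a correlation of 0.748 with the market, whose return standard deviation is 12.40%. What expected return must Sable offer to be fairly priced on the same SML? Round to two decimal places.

MRP = (21.85% − 4.86%) / (2.27 − 0.25) = 8.4109%
R_f = 4.86% − 0.25 × 8.4109% = 2.7573%
β_Sable = ρ·σ_i/σ_m = 0.748 × 15.77 / 12.40 = 0.9513
E(R_Sable) = R_f + β × MRP = 2.7573% + 0.9513 × 8.4109% = 10.76%

10.76%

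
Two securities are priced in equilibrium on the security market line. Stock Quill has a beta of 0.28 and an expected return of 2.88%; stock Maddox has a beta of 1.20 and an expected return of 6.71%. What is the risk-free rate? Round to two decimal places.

Both satisfy E(R) = R_f + β·MRP, so the slope of the SML is
MRP = (6.71% − 2.88%) / (1.20 − 0.28) = 3.83% / 0.92 = 4.1630%
R_f = E(R_Quill) − β_Quill·MRP = 2.88% − 0.28 × 4.1630% = 1.7144%

1.71%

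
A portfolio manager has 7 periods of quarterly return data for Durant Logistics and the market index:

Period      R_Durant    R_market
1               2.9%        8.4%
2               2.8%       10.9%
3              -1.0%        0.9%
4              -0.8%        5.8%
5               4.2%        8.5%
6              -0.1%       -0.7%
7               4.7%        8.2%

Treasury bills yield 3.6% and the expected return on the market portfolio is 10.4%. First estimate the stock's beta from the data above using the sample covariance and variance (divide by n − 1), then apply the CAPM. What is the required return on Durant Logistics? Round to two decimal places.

Mean R_i = (2.9 + 2.8 − 1.0 − 0.8 + 4.2 − 0.1 + 4.7) / 7 = 1.8143%
Mean R_m = (8.4 + 10.9 + 0.9 + 5.8 + 8.5 − 0.7 + 8.2) / 7 = 6.0000%
Σ(R_i − R̄_i)(R_m − R̄_m) = 47.4500  ⇒  Cov = 47.4500 / 6 = 7.9083
Σ(R_m − R̄_m)² = 111.8000  ⇒  Var(R_m) = 111.8000 / 6 = 18.6333
β = Cov / Var(R_m) = 7.9083 / 18.6333 = 0.4244
MRP = 10.4% − 3.6% = 6.80%
E(R) = R_f + β × MRP = 3.6% + 0.4244 × 6.8% = 6.49%

6.49%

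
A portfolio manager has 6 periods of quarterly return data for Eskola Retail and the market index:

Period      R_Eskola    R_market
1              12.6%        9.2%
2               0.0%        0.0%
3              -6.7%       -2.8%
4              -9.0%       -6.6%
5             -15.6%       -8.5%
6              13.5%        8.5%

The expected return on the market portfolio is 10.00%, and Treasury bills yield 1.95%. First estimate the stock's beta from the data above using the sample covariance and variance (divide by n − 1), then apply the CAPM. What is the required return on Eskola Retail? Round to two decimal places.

14.61%

Mean R_i = (12.6 + 0.0 − 6.7 − 9.0 − 15.6 + 13.5) / 6 = -0.8667%
Mean R_m = (9.2 + 0.0 − 2.8 − 6.6 − 8.5 + 8.5) / 6 = -0.0333%
Σ(R_i − R̄_i)(R_m − R̄_m) = 441.2567  ⇒  Cov = 441.2567 / 5 = 88.2513
Σ(R_m − R̄_m)² = 280.5333  ⇒  Var(R_m) = 280.5333 / 5 = 56.1067
β = Cov / Var(R_m) = 88.2513 / 56.1067 = 1.5729
MRP = 10.00% − 1.95% = 8.05%
E(R) = R_f + β × MRP = 1.95% + 1.5729 × 8.05% = 14.61%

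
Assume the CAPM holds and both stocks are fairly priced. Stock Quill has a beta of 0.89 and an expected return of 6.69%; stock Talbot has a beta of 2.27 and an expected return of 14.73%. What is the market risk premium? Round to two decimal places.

5.83%

Both satisfy E(R) = R_f + β·MRP, so the slope of the SML is
MRP = (14.73% − 6.69%) / (2.27 − 0.89) = 8.04% / 1.38 = 5.8261%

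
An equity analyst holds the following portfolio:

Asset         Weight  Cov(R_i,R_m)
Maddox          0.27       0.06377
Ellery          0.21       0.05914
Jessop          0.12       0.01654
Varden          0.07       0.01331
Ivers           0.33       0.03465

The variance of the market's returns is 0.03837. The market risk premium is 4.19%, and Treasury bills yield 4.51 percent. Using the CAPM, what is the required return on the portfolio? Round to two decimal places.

9.31%

β_Maddox = 0.06377 / 0.03837 = 1.6620
β_Ellery = 0.05914 / 0.03837 = 1.5413
β_Jessop = 0.01654 / 0.03837 = 0.4311
β_Varden = 0.01331 / 0.03837 = 0.3469
β_Ivers = 0.03465 / 0.03837 = 0.9030
β_P = Σ w_i β_i = 0.27×1.6620 + 0.21×1.5413 + 0.12×0.4311 + 0.07×0.3469 + 0.33×0.9030 = 1.1464
E(R_P) = R_f + β_P × MRP = 4.51% + 1.1464 × 4.19% = 9.31%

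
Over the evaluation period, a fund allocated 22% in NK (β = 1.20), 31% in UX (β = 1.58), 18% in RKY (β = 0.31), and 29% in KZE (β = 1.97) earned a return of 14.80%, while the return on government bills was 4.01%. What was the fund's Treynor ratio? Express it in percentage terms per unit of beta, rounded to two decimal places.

7.81%

β_P = 0.22×1.20 + 0.31×1.58 + 0.18×0.31 + 0.29×1.97 = 1.3809
Treynor = (R_P − R_f) / β_P = (14.80% − 4.01%) / 1.3809 = 10.79% / 1.3809 = 7.81%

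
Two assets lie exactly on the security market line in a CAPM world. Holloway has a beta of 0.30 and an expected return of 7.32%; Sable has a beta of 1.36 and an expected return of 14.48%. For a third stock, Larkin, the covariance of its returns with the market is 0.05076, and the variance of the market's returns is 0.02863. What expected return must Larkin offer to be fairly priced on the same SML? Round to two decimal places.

MRP = (14.48% − 7.32%) / (1.36 − 0.30) = 6.7547%
R_f = 7.32% − 0.30 × 6.7547% = 5.2936%
β_Larkin = Cov / Var(R_m) = 0.05076 / 0.02863 = 1.7730
E(R_Larkin) = R_f + β × MRP = 5.2936% + 1.7730 × 6.7547% = 17.27%

17.27%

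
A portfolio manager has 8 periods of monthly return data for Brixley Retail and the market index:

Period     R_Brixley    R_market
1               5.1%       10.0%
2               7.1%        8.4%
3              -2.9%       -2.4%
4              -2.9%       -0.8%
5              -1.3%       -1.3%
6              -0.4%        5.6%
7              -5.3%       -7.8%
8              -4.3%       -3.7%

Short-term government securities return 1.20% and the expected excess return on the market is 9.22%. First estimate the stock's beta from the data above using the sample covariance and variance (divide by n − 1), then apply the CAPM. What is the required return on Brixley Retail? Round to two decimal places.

7.25%

Mean R_i = (5.1 + 7.1 − 2.9 − 2.9 − 1.3 − 0.4 − 5.3 − 4.3) / 8 = -0.6125%
Mean R_m = (10.0 + 8.4 − 2.4 − 0.8 − 1.3 + 5.6 − 7.8 − 3.7) / 8 = 1.0000%
Σ(R_i − R̄_i)(R_m − R̄_m) = 181.5200  ⇒  Cov = 181.5200 / 7 = 25.9314
Σ(R_m − R̄_m)² = 276.5400  ⇒  Var(R_m) = 276.5400 / 7 = 39.5057
β = Cov / Var(R_m) = 25.9314 / 39.5057 = 0.6564
E(R) = R_f + β × MRP = 1.20% + 0.6564 × 9.22% = 7.25%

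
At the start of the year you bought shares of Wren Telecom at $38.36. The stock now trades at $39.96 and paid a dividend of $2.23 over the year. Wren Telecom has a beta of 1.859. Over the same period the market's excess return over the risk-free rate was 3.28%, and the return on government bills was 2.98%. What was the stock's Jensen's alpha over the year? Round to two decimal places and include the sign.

Realised HPR = (P1 + D1 − P0) / P0 = (39.96 + 2.23 − 38.36) / 38.36 = 3.83 / 38.36 = 9.9844%
CAPM required = R_f + β·MRP = 2.98% + 1.859 × 3.28% = 9.07752%
α = realised − required = 9.9844% − 9.07752% = +0.91%

+0.91%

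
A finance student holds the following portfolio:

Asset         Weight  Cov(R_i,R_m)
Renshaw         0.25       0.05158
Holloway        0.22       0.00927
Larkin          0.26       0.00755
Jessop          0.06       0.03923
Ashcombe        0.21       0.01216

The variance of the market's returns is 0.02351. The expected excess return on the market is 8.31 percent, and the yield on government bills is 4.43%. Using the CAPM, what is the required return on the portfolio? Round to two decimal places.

12.14%

β_Renshaw = 0.05158 / 0.02351 = 2.1940
β_Holloway = 0.00927 / 0.02351 = 0.3943
β_Larkin = 0.00755 / 0.02351 = 0.3211
β_Jessop = 0.03923 / 0.02351 = 1.6687
β_Ashcombe = 0.01216 / 0.02351 = 0.5172
β_P = Σ w_i β_i = 0.25×2.1940 + 0.22×0.3943 + 0.26×0.3211 + 0.06×1.6687 + 0.21×0.5172 = 0.9275
E(R_P) = R_f + β_P × MRP = 4.43% + 0.9275 × 8.31% = 12.14%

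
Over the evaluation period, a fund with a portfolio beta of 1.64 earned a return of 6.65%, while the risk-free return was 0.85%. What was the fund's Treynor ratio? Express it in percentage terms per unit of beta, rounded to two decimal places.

3.54%

Treynor = (R_P − R_f) / β_P = (6.65% − 0.85%) / 1.6400 = 5.80% / 1.6400 = 3.54%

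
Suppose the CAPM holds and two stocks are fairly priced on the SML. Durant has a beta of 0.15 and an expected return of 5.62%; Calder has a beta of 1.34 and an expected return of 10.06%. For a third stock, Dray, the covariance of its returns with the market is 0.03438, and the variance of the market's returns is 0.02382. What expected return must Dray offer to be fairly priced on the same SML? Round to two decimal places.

MRP = (10.06% − 5.62%) / (1.34 − 0.15) = 3.7311%
R_f = 5.62% − 0.15 × 3.7311% = 5.0603%
β_Dray = Cov / Var(R_m) = 0.03438 / 0.02382 = 1.4433
E(R_Dray) = R_f + β × MRP = 5.0603% + 1.4433 × 3.7311% = 10.45%

10.45%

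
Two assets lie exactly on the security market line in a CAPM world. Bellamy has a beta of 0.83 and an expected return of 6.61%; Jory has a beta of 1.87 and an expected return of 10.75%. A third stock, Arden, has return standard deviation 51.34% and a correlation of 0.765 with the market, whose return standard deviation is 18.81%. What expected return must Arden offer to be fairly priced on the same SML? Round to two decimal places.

11.62%

MRP = (10.75% − 6.61%) / (1.87 − 0.83) = 3.9808%
R_f = 6.61% − 0.83 × 3.9808% = 3.3059%
β_Arden = ρ·σ_i/σ_m = 0.765 × 51.34 / 18.81 = 2.0880
E(R_Arden) = R_f + β × MRP = 3.3059% + 2.0880 × 3.9808% = 11.62%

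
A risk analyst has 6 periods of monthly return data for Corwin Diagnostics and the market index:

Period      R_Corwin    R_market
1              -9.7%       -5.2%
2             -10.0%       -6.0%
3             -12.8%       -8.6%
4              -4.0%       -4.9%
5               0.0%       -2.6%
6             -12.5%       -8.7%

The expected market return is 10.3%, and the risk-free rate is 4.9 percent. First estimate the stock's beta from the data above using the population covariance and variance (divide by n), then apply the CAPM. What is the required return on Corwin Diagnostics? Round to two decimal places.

Mean R_i = (-9.7 − 10.0 − 12.8 − 4.0 + 0.0 − 12.5) / 6 = -8.1667%
Mean R_m = (-5.2 − 6.0 − 8.6 − 4.9 − 2.6 − 8.7) / 6 = -6.0000%
Σ(R_i − R̄_i)(R_m − R̄_m) = 54.8700  ⇒  Cov = 54.8700 / 6 = 9.1450
Σ(R_m − R̄_m)² = 27.4600  ⇒  Var(R_m) = 27.4600 / 6 = 4.5767
β = Cov / Var(R_m) = 9.1450 / 4.5767 = 1.9982
MRP = 10.3% − 4.9% = 5.40%
E(R) = R_f + β × MRP = 4.9% + 1.9982 × 5.4% = 15.69%

15.69%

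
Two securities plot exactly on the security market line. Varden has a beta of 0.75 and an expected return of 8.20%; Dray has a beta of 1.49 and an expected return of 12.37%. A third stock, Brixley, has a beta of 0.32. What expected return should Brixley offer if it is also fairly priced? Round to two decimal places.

5.78%

MRP (SML slope) = (12.37% − 8.20%) / (1.49 − 0.75) = 4.17% / 0.74 = 5.6351%
R_f (intercept) = 8.20% − 0.75 × 5.6351% = 3.9737%
E(R_Brixley) = R_f + β × MRP = 3.9737% + 0.32 × 5.6351% = 5.78%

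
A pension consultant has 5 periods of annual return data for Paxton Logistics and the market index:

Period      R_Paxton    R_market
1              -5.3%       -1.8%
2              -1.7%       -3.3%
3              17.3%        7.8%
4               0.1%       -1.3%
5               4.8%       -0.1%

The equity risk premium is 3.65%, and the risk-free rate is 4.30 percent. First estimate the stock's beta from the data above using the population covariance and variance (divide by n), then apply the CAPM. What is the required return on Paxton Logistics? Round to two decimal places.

Mean R_i = (-5.3 − 1.7 + 17.3 + 0.1 + 4.8) / 5 = 3.0400%
Mean R_m = (-1.8 − 3.3 + 7.8 − 1.3 − 0.1) / 5 = 0.2600%
Σ(R_i − R̄_i)(R_m − R̄_m) = 145.5280  ⇒  Cov = 145.5280 / 5 = 29.1056
Σ(R_m − R̄_m)² = 76.3320  ⇒  Var(R_m) = 76.3320 / 5 = 15.2664
β = Cov / Var(R_m) = 29.1056 / 15.2664 = 1.9065
E(R) = R_f + β × MRP = 4.30% + 1.9065 × 3.65% = 11.26%

11.26%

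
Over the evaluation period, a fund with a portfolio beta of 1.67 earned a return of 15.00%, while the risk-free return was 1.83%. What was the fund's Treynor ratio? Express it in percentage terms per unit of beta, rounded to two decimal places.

7.89%

Treynor = (R_P − R_f) / β_P = (15.00% − 1.83%) / 1.6700 = 13.17% / 1.6700 = 7.89%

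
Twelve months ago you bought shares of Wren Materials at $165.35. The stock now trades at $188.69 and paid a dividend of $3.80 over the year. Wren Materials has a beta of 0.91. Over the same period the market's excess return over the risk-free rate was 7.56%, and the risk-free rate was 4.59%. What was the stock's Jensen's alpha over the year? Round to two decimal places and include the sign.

+4.94%

Realised HPR = (P1 + D1 − P0) / P0 = (188.69 + 3.80 − 165.35) / 165.35 = 27.14 / 165.35 = 16.4137%
CAPM required = R_f + β·MRP = 4.59% + 0.91 × 7.56% = 11.4696%
α = realised − required = 16.4137% − 11.4696% = +4.94%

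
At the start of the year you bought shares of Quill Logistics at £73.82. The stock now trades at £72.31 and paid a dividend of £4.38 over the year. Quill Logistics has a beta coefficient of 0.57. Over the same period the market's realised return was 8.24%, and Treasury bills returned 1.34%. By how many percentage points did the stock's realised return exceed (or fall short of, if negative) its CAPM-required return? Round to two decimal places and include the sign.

Realised HPR = (P1 + D1 − P0) / P0 = (72.31 + 4.38 − 73.82) / 73.82 = 2.87 / 73.82 = 3.8878%
MRP = 8.24% − 1.34% = 6.90%
CAPM required = R_f + β·MRP = 1.34% + 0.57 × 6.90% = 5.2730%
α = realised − required = 3.8878% − 5.2730% = -1.39%

-1.39%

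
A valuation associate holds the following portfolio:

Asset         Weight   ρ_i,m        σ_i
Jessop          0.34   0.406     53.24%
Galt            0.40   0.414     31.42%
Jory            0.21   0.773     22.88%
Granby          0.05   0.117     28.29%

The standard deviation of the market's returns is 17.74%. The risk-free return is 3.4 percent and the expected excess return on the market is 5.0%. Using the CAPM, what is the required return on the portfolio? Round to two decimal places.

8.03%

β_Jessop = 0.406 × 53.24% / 17.74% = 1.2185
β_Galt = 0.414 × 31.42% / 17.74% = 0.7333
β_Jory = 0.773 × 22.88% / 17.74% = 0.9970
β_Granby = 0.117 × 28.29% / 17.74% = 0.1866
β_P = Σ w_i β_i = 0.34×1.2185 + 0.40×0.7333 + 0.21×0.9970 + 0.05×0.1866 = 0.9263
E(R_P) = R_f + β_P × MRP = 3.4% + 0.9263 × 5.0% = 8.03%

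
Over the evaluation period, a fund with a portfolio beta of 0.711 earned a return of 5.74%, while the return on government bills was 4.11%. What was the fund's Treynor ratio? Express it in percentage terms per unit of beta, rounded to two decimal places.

Treynor = (R_P − R_f) / β_P = (5.74% − 4.11%) / 0.7110 = 1.63% / 0.7110 = 2.29%

2.29%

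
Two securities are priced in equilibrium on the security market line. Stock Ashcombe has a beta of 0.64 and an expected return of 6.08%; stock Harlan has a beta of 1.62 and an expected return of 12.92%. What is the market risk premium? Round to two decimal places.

Both satisfy E(R) = R_f + β·MRP, so the slope of the SML is
MRP = (12.92% − 6.08%) / (1.62 − 0.64) = 6.84% / 0.98 = 6.9796%

6.98%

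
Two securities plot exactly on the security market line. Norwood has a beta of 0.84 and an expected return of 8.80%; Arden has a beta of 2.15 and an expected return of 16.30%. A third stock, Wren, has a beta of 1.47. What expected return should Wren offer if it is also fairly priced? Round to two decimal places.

MRP (SML slope) = (16.30% − 8.80%) / (2.15 − 0.84) = 7.50% / 1.31 = 5.7252%
R_f (intercept) = 8.80% − 0.84 × 5.7252% = 3.9908%
E(R_Wren) = R_f + β × MRP = 3.9908% + 1.47 × 5.7252% = 12.41%

12.41%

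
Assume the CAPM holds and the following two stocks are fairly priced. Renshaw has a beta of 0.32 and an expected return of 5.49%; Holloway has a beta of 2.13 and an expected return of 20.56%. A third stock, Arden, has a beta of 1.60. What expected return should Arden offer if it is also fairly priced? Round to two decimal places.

MRP (SML slope) = (20.56% − 5.49%) / (2.13 − 0.32) = 15.07% / 1.81 = 8.3260%
R_f (intercept) = 5.49% − 0.32 × 8.3260% = 2.8257%
E(R_Arden) = R_f + β × MRP = 2.8257% + 1.60 × 8.3260% = 16.15%

16.15%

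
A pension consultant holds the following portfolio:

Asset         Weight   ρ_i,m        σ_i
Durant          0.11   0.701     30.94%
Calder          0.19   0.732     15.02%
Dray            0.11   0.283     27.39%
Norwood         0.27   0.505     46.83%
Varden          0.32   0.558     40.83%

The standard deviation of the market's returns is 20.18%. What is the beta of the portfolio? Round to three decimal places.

0.942

β_Durant = 0.701 × 30.94% / 20.18% = 1.0748
β_Calder = 0.732 × 15.02% / 20.18% = 0.5448
β_Dray = 0.283 × 27.39% / 20.18% = 0.3841
β_Norwood = 0.505 × 46.83% / 20.18% = 1.1719
β_Varden = 0.558 × 40.83% / 20.18% = 1.1290
β_P = Σ w_i β_i = 0.11×1.0748 + 0.19×0.5448 + 0.11×0.3841 + 0.27×1.1719 + 0.32×1.1290 = 0.9417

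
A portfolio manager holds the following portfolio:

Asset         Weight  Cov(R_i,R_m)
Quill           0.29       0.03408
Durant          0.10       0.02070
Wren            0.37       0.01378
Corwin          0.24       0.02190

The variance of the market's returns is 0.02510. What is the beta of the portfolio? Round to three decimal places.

0.889

β_Quill = 0.03408 / 0.02510 = 1.3578
β_Durant = 0.02070 / 0.02510 = 0.8247
β_Wren = 0.01378 / 0.02510 = 0.5490
β_Corwin = 0.02190 / 0.02510 = 0.8725
β_P = Σ w_i β_i = 0.29×1.3578 + 0.10×0.8247 + 0.37×0.5490 + 0.24×0.8725 = 0.8888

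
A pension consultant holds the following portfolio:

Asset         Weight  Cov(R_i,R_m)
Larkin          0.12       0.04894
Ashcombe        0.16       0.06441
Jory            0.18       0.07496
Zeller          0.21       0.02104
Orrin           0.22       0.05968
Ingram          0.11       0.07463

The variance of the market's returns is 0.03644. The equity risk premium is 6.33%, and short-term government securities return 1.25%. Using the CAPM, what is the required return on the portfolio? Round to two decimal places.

10.88%

β_Larkin = 0.04894 / 0.03644 = 1.3430
β_Ashcombe = 0.06441 / 0.03644 = 1.7676
β_Jory = 0.07496 / 0.03644 = 2.0571
β_Zeller = 0.02104 / 0.03644 = 0.5774
β_Orrin = 0.05968 / 0.03644 = 1.6378
β_Ingram = 0.07463 / 0.03644 = 2.0480
β_P = Σ w_i β_i = 0.12×1.3430 + 0.16×1.7676 + 0.18×2.0571 + 0.21×0.5774 + 0.22×1.6378 + 0.11×2.0480 = 1.5211
E(R_P) = R_f + β_P × MRP = 1.25% + 1.5211 × 6.33% = 10.88%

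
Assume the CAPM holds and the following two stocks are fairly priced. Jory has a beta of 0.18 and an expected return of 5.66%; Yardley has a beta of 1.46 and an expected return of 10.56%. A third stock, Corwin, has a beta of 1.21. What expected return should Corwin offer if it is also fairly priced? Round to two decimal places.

MRP (SML slope) = (10.56% − 5.66%) / (1.46 − 0.18) = 4.90% / 1.28 = 3.8281%
R_f (intercept) = 5.66% − 0.18 × 3.8281% = 4.9709%
E(R_Corwin) = R_f + β × MRP = 4.9709% + 1.21 × 3.8281% = 9.60%

9.60%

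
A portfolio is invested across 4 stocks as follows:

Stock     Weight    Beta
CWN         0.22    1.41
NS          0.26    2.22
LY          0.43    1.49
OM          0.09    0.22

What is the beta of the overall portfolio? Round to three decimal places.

β_P = Σ w_i β_i = 0.22×1.41 + 0.26×2.22 + 0.43×1.49 + 0.09×0.22 = 1.5479

1.548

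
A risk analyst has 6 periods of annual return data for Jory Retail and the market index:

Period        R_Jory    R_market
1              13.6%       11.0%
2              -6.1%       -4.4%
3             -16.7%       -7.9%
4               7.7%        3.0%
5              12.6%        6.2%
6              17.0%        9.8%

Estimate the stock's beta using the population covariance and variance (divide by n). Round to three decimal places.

Mean R_i = (13.6 − 6.1 − 16.7 + 7.7 + 12.6 + 17.0) / 6 = 4.6833%
Mean R_m = (11.0 − 4.4 − 7.9 + 3.0 + 6.2 + 9.8) / 6 = 2.9500%
Σ(R_i − R̄_i)(R_m − R̄_m) = 493.2950  ⇒  Cov = 493.2950 / 6 = 82.2158
Σ(R_m − R̄_m)² = 294.0350  ⇒  Var(R_m) = 294.0350 / 6 = 49.0058
β = Cov / Var(R_m) = 82.2158 / 49.0058 = 1.6777

1.678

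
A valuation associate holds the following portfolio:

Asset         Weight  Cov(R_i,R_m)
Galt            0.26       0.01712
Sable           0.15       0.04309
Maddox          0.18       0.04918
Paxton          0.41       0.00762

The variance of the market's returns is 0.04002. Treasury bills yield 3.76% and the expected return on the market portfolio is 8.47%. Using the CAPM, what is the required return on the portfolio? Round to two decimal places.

β_Galt = 0.01712 / 0.04002 = 0.4278
β_Sable = 0.04309 / 0.04002 = 1.0767
β_Maddox = 0.04918 / 0.04002 = 1.2289
β_Paxton = 0.00762 / 0.04002 = 0.1904
β_P = Σ w_i β_i = 0.26×0.4278 + 0.15×1.0767 + 0.18×1.2289 + 0.41×0.1904 = 0.5720
MRP = 8.47% − 3.76% = 4.71%
E(R_P) = R_f + β_P × MRP = 3.76% + 0.5720 × 4.71% = 6.45%

6.45%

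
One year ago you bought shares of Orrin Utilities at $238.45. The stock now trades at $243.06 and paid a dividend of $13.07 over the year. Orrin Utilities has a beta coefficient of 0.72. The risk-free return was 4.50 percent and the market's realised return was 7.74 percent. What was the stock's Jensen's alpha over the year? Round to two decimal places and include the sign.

Realised HPR = (P1 + D1 − P0) / P0 = (243.06 + 13.07 − 238.45) / 238.45 = 17.68 / 238.45 = 7.4146%
MRP = 7.74% − 4.50% = 3.24%
CAPM required = R_f + β·MRP = 4.50% + 0.72 × 3.24% = 6.8328%
α = realised − required = 7.4146% − 6.8328% = +0.58%

+0.58%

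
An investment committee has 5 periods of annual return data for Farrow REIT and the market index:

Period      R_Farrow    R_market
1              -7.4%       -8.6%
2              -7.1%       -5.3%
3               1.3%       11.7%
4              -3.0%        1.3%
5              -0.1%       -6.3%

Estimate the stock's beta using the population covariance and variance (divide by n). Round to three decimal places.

Mean R_i = (-7.4 − 7.1 + 1.3 − 3.0 − 0.1) / 5 = -3.2600%
Mean R_m = (-8.6 − 5.3 + 11.7 + 1.3 − 6.3) / 5 = -1.4400%
Σ(R_i − R̄_i)(R_m − R̄_m) = 89.7380  ⇒  Cov = 89.7380 / 5 = 17.9476
Σ(R_m − R̄_m)² = 269.9520  ⇒  Var(R_m) = 269.9520 / 5 = 53.9904
β = Cov / Var(R_m) = 17.9476 / 53.9904 = 0.3324

0.332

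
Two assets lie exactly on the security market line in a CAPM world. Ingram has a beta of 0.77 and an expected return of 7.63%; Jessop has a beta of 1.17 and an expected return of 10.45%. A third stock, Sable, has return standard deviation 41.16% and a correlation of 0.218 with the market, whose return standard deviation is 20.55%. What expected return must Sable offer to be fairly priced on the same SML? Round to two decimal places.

MRP = (10.45% − 7.63%) / (1.17 − 0.77) = 7.0500%
R_f = 7.63% − 0.77 × 7.0500% = 2.2015%
β_Sable = ρ·σ_i/σ_m = 0.218 × 41.16 / 20.55 = 0.4366
E(R_Sable) = R_f + β × MRP = 2.2015% + 0.4366 × 7.0500% = 5.28%

5.28%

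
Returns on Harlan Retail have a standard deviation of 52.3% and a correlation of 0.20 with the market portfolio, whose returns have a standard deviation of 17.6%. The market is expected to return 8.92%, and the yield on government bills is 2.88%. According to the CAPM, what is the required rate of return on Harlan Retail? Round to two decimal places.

6.47%

β = ρ × σ_i / σ_m = 0.20 × 52.3% / 17.6% = 0.5943
MRP = 8.92% − 2.88% = 6.04%
E(R) = 2.88% + 0.5943 × 6.04% = 6.47%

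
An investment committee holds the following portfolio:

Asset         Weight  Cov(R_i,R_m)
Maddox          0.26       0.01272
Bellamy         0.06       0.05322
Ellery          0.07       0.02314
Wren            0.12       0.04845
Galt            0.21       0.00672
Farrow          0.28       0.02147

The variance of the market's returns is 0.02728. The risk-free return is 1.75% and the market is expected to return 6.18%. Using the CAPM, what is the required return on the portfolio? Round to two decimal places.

β_Maddox = 0.01272 / 0.02728 = 0.4663
β_Bellamy = 0.05322 / 0.02728 = 1.9509
β_Ellery = 0.02314 / 0.02728 = 0.8482
β_Wren = 0.04845 / 0.02728 = 1.7760
β_Galt = 0.00672 / 0.02728 = 0.2463
β_Farrow = 0.02147 / 0.02728 = 0.7870
β_P = Σ w_i β_i = 0.26×0.4663 + 0.06×1.9509 + 0.07×0.8482 + 0.12×1.7760 + 0.21×0.2463 + 0.28×0.7870 = 0.7829
MRP = 6.18% − 1.75% = 4.43%
E(R_P) = R_f + β_P × MRP = 1.75% + 0.7829 × 4.43% = 5.22%

5.22%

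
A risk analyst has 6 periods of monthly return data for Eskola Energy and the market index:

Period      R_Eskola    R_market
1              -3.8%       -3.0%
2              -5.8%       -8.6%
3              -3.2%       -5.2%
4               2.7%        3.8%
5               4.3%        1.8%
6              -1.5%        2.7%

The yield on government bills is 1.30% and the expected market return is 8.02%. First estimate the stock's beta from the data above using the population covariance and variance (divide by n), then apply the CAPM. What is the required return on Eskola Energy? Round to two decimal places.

Mean R_i = (-3.8 − 5.8 − 3.2 + 2.7 + 4.3 − 1.5) / 6 = -1.2167%
Mean R_m = (-3.0 − 8.6 − 5.2 + 3.8 + 1.8 + 2.7) / 6 = -1.4167%
Σ(R_i − R̄_i)(R_m − R̄_m) = 81.5283  ⇒  Cov = 81.5283 / 6 = 13.5881
Σ(R_m − R̄_m)² = 122.9283  ⇒  Var(R_m) = 122.9283 / 6 = 20.4881
β = Cov / Var(R_m) = 13.5881 / 20.4881 = 0.6632
MRP = 8.02% − 1.30% = 6.72%
E(R) = R_f + β × MRP = 1.30% + 0.6632 × 6.72% = 5.76%

5.76%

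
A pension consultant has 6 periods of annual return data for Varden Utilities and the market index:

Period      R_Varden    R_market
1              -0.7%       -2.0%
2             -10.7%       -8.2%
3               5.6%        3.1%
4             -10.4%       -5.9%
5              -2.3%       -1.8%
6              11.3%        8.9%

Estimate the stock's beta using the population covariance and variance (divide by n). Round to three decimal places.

1.381

Mean R_i = (-0.7 − 10.7 + 5.6 − 10.4 − 2.3 + 11.3) / 6 = -1.2000%
Mean R_m = (-2.0 − 8.2 + 3.1 − 5.9 − 1.8 + 8.9) / 6 = -0.9833%
Σ(R_i − R̄_i)(R_m − R̄_m) = 265.4900  ⇒  Cov = 265.4900 / 6 = 44.2483
Σ(R_m − R̄_m)² = 192.3083  ⇒  Var(R_m) = 192.3083 / 6 = 32.0514
β = Cov / Var(R_m) = 44.2483 / 32.0514 = 1.3805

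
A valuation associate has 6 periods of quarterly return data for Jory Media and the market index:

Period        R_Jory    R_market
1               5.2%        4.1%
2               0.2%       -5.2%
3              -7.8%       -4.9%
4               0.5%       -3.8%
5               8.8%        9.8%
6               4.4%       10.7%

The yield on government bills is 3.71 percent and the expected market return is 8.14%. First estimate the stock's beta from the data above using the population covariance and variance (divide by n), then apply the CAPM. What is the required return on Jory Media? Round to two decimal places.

Mean R_i = (5.2 + 0.2 − 7.8 + 0.5 + 8.8 + 4.4) / 6 = 1.8833%
Mean R_m = (4.1 − 5.2 − 4.9 − 3.8 + 9.8 + 10.7) / 6 = 1.7833%
Σ(R_i − R̄_i)(R_m − R̄_m) = 169.7683  ⇒  Cov = 169.7683 / 6 = 28.2947
Σ(R_m − R̄_m)² = 273.7483  ⇒  Var(R_m) = 273.7483 / 6 = 45.6247
β = Cov / Var(R_m) = 28.2947 / 45.6247 = 0.6202
MRP = 8.14% − 3.71% = 4.43%
E(R) = R_f + β × MRP = 3.71% + 0.6202 × 4.43% = 6.46%

6.46%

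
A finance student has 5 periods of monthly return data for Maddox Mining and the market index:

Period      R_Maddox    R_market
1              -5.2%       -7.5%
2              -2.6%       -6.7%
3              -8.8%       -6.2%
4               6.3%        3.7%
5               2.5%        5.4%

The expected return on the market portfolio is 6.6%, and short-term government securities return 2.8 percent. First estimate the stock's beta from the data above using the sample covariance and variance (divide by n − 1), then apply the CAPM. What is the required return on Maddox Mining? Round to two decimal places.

Mean R_i = (-5.2 − 2.6 − 8.8 + 6.3 + 2.5) / 5 = -1.5600%
Mean R_m = (-7.5 − 6.7 − 6.2 + 3.7 + 5.4) / 5 = -2.2600%
Σ(R_i − R̄_i)(R_m − R̄_m) = 130.1620  ⇒  Cov = 130.1620 / 4 = 32.5405
Σ(R_m − R̄_m)² = 156.8920  ⇒  Var(R_m) = 156.8920 / 4 = 39.2230
β = Cov / Var(R_m) = 32.5405 / 39.2230 = 0.8296
MRP = 6.6% − 2.8% = 3.80%
E(R) = R_f + β × MRP = 2.8% + 0.8296 × 3.8% = 5.95%

5.95%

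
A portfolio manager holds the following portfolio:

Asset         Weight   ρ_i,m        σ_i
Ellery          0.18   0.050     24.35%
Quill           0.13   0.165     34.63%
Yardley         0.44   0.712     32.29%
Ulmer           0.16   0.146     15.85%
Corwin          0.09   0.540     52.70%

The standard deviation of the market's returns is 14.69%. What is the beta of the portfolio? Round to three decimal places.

0.954

β_Ellery = 0.050 × 24.35% / 14.69% = 0.0829
β_Quill = 0.165 × 34.63% / 14.69% = 0.3890
β_Yardley = 0.712 × 32.29% / 14.69% = 1.5650
β_Ulmer = 0.146 × 15.85% / 14.69% = 0.1575
β_Corwin = 0.540 × 52.70% / 14.69% = 1.9372
β_P = Σ w_i β_i = 0.18×0.0829 + 0.13×0.3890 + 0.44×1.5650 + 0.16×0.1575 + 0.09×1.9372 = 0.9536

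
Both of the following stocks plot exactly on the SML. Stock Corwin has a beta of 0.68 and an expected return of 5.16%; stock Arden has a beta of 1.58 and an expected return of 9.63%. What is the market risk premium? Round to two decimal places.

Both satisfy E(R) = R_f + β·MRP, so the slope of the SML is
MRP = (9.63% − 5.16%) / (1.58 − 0.68) = 4.47% / 0.90 = 4.9667%

4.97%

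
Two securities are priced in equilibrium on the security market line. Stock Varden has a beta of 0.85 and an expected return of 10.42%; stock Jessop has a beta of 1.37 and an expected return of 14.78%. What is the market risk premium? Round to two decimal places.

Both satisfy E(R) = R_f + β·MRP, so the slope of the SML is
MRP = (14.78% − 10.42%) / (1.37 − 0.85) = 4.36% / 0.52 = 8.3846%

8.38%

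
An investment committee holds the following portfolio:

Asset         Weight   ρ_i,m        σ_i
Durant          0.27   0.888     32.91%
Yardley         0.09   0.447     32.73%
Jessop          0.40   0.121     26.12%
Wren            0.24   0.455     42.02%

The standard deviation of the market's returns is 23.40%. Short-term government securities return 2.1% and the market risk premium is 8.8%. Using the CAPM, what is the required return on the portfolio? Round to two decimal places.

7.76%

β_Durant = 0.888 × 32.91% / 23.40% = 1.2489
β_Yardley = 0.447 × 32.73% / 23.40% = 0.6252
β_Jessop = 0.121 × 26.12% / 23.40% = 0.1351
β_Wren = 0.455 × 42.02% / 23.40% = 0.8171
β_P = Σ w_i β_i = 0.27×1.2489 + 0.09×0.6252 + 0.40×0.1351 + 0.24×0.8171 = 0.6436
E(R_P) = R_f + β_P × MRP = 2.1% + 0.6436 × 8.8% = 7.76%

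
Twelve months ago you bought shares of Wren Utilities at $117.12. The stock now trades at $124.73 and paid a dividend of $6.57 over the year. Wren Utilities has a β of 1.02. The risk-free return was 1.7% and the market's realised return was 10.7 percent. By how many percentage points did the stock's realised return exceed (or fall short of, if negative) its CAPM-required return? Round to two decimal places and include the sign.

+1.23%

Realised HPR = (P1 + D1 − P0) / P0 = (124.73 + 6.57 − 117.12) / 117.12 = 14.18 / 117.12 = 12.1072%
MRP = 10.7% − 1.7% = 9.00%
CAPM required = R_f + β·MRP = 1.7% + 1.02 × 9.0% = 10.8800%
α = realised − required = 12.1072% − 10.8800% = +1.23%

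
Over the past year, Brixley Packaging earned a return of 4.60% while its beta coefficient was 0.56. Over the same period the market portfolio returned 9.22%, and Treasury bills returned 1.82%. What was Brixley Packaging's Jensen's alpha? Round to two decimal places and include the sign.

Market excess return = 9.22% − 1.82% = 7.40%
CAPM benchmark = R_f + β(R_m − R_f) = 1.82% + 0.56 × 7.40% = 5.9640%
α = actual − benchmark = 4.60% − 5.9640% = -1.36%

-1.36%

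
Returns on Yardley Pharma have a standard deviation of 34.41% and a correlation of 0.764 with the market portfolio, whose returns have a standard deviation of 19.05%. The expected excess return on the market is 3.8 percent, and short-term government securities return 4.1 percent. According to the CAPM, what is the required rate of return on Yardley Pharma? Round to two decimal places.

9.34%

β = ρ × σ_i / σ_m = 0.764 × 34.41% / 19.05% = 1.3800
E(R) = 4.1% + 1.3800 × 3.8% = 9.34%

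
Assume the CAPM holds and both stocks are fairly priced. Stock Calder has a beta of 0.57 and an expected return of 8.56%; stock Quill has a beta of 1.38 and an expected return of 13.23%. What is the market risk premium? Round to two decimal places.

5.77%

Both satisfy E(R) = R_f + β·MRP, so the slope of the SML is
MRP = (13.23% − 8.56%) / (1.38 − 0.57) = 4.67% / 0.81 = 5.7654%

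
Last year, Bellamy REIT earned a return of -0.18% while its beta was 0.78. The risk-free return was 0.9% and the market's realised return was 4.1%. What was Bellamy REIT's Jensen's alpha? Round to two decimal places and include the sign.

Market excess return = 4.1% − 0.9% = 3.20%
CAPM benchmark = R_f + β(R_m − R_f) = 0.9% + 0.78 × 3.2% = 3.3960%
α = actual − benchmark = -0.18% − 3.3960% = -3.58%

-3.58%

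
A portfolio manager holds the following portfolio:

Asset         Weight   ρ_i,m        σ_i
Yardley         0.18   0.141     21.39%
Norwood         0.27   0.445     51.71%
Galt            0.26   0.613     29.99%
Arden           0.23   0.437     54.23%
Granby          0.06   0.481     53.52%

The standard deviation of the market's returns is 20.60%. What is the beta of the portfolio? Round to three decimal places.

0.900

β_Yardley = 0.141 × 21.39% / 20.60% = 0.1464
β_Norwood = 0.445 × 51.71% / 20.60% = 1.1170
β_Galt = 0.613 × 29.99% / 20.60% = 0.8924
β_Arden = 0.437 × 54.23% / 20.60% = 1.1504
β_Granby = 0.481 × 53.52% / 20.60% = 1.2497
β_P = Σ w_i β_i = 0.18×0.1464 + 0.27×1.1170 + 0.26×0.8924 + 0.23×1.1504 + 0.06×1.2497 = 0.8995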